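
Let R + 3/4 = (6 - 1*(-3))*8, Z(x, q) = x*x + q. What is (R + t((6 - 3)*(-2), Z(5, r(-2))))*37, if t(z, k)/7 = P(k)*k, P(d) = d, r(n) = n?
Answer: 558589/4 ≈ 1.3965e+5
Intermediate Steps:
Z(x, q) = q + x**2 (Z(x, q) = x**2 + q = q + x**2)
R = 285/4 (R = -3/4 + (6 - 1*(-3))*8 = -3/4 + (6 + 3)*8 = -3/4 + 9*8 = -3/4 + 72 = 285/4 ≈ 71.250)
t(z, k) = 7*k**2 (t(z, k) = 7*(k*k) = 7*k**2)
(R + t((6 - 3)*(-2), Z(5, r(-2))))*37 = (285/4 + 7*(-2 + 5**2)**2)*37 = (285/4 + 7*(-2 + 25)**2)*37 = (285/4 + 7*23**2)*37 = (285/4 + 7*529)*37 = (285/4 + 3703)*37 = (15097/4)*37 = 558589/4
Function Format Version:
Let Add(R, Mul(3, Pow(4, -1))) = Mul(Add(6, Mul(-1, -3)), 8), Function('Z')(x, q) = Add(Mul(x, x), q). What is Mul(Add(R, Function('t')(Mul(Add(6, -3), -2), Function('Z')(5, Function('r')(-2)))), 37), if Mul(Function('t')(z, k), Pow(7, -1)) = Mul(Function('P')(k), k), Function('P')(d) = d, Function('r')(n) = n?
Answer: Rational(558589, 4) ≈ 1.3965e+5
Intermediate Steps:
Function('Z')(x, q) = Add(q, Pow(x, 2)) (Function('Z')(x, q) = Add(Pow(x, 2), q) = Add(q, Pow(x, 2)))
R = Rational(285, 4) (R = Add(Rational(-3, 4), Mul(Add(6, Mul(-1, -3)), 8)) = Add(Rational(-3, 4), Mul(Add(6, 3), 8)) = Add(Rational(-3, 4), Mul(9, 8)) = Add(Rational(-3, 4), 72) = Rational(285, 4) ≈ 71.250)
Function('t')(z, k) = Mul(7, Pow(k, 2)) (Function('t')(z, k) = Mul(7, Mul(k, k)) = Mul(7, Pow(k, 2)))
Mul(Add(R, Function('t')(Mul(Add(6, -3), -2), Function('Z')(5, Function('r')(-2)))), 37) = Mul(Add(Rational(285, 4), Mul(7, Pow(Add(-2, Pow(5, 2)), 2))), 37) = Mul(Add(Rational(285, 4), Mul(7, Pow(Add(-2, 25), 2))), 37) = Mul(Add(Rational(285, 4), Mul(7, Pow(23, 2))), 37) = Mul(Add(Rational(285, 4), Mul(7, 529)), 37) = Mul(Add(Rational(285, 4), 3703), 37) = Mul(Rational(15097, 4), 37) = Rational(558589, 4)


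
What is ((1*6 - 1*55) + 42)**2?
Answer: 49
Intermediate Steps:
((1*6 - 1*55) + 42)**2 = ((6 - 55) + 42)**2 = (-49 + 42)**2 = (-7)**2 = 49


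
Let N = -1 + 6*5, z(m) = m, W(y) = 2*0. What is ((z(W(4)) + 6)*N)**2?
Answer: 30276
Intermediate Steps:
W(y) = 0
N = 29 (N = -1 + 30 = 29)
((z(W(4)) + 6)*N)**2 = ((0 + 6)*29)**2 = (6*29)**2 = 174**2 = 30276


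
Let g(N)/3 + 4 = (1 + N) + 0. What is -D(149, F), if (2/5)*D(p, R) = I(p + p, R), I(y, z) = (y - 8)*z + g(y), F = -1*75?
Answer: 104325/2 ≈ 52163.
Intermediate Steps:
g(N) = -9 + 3*N (g(N) = -12 + 3*((1 + N) + 0) = -12 + 3*(1 + N) = -12 + (3 + 3*N) = -9 + 3*N)
F = -75
I(y, z) = -9 + 3*y + z*(-8 + y) (I(y, z) = (y - 8)*z + (-9 + 3*y) = (-8 + y)*z + (-9 + 3*y) = z*(-8 + y) + (-9 + 3*y) = -9 + 3*y + z*(-8 + y))
D(p, R) = -45/2 - 20*R + 15*p + 5*R*p (D(p, R) = 5*(-9 - 8*R + 3*(p + p) + (p + p)*R)/2 = 5*(-9 - 8*R + 3*(2*p) + (2*p)*R)/2 = 5*(-9 - 8*R + 6*p + 2*R*p)/2 = -45/2 - 20*R + 15*p + 5*R*p)
-D(149, F) = -(-45/2 - 20*(-75) + 15*149 + 5*(-75)*149) = -(-45/2 + 1500 + 2235 - 55875) = -1*(-104325/2) = 104325/2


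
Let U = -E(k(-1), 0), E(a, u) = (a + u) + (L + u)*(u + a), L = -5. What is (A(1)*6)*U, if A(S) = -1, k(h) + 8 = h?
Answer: 216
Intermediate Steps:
k(h) = -8 + h
E(a, u) = a + u + (-5 + u)*(a + u) (E(a, u) = (a + u) + (-5 + u)*(u + a) = (a + u) + (-5 + u)*(a + u) = a + u + (-5 + u)*(a + u))
U = -36 (U = -(0**2 - 4*(-8 - 1) - 4*0 + (-8 - 1)*0) = -(0 - 4*(-9) + 0 - 9*0) = -(0 + 36 + 0 + 0) = -1*36 = -36)
(A(1)*6)*U = -1*6*(-36) = -6*(-36) = 216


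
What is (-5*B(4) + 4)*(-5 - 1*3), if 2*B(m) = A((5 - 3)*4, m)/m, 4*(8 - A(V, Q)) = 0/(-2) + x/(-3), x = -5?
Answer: 71/12 ≈ 5.9167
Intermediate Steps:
A(V, Q) = 91/12 (A(V, Q) = 8 - (0/(-2) - 5/(-3))/4 = 8 - (0*(-½) - 5*(-⅓))/4 = 8 - (0 + 5/3)/4 = 8 - ¼*5/3 = 8 - 5/12 = 91/12)
B(m) = 91/(24*m) (B(m) = (91/(12*m))/2 = 91/(24*m))
(-5*B(4) + 4)*(-5 - 1*3) = (-455/(24*4) + 4)*(-5 - 1*3) = (-455/(24*4) + 4)*(-5 - 3) = (-5*91/96 + 4)*(-8) = (-455/96 + 4)*(-8) = -71/96*(-8) = 71/12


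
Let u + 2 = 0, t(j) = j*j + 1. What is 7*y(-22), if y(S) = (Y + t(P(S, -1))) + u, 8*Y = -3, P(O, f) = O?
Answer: 27027/8 ≈ 3378.4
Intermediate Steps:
t(j) = 1 + j**2 (t(j) = j**2 + 1 = 1 + j**2)
u = -2 (u = -2 + 0 = -2)
Y = -3/8 (Y = (1/8)*(-3) = -3/8 ≈ -0.37500)
y(S) = -11/8 + S**2 (y(S) = (-3/8 + (1 + S**2)) - 2 = (5/8 + S**2) - 2 = -11/8 + S**2)
7*y(-22) = 7*(-11/8 + (-22)**2) = 7*(-11/8 + 484) = 7*(3861/8) = 27027/8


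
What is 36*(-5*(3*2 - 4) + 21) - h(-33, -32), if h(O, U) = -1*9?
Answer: 405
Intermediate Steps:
h(O, U) = -9
36*(-5*(3*2 - 4) + 21) - h(-33, -32) = 36*(-5*(3*2 - 4) + 21) - 1*(-9) = 36*(-5*(6 - 4) + 21) + 9 = 36*(-5*2 + 21) + 9 = 36*(-10 + 21) + 9 = 36*11 + 9 = 396 + 9 = 405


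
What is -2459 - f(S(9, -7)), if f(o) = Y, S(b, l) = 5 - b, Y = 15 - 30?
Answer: -2444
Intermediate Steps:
Y = -15
f(o) = -15
-2459 - f(S(9, -7)) = -2459 - 1*(-15) = -2459 + 15 = -2444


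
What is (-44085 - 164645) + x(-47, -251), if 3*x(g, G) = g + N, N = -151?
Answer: -208796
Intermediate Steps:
x(g, G) = -151/3 + g/3 (x(g, G) = (g - 151)/3 = (-151 + g)/3 = -151/3 + g/3)
(-44085 - 164645) + x(-47, -251) = (-44085 - 164645) + (-151/3 + (⅓)*(-47)) = -208730 + (-151/3 - 47/3) = -208730 - 66 = -208796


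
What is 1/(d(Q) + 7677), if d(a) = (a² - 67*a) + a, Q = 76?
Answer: 1/8437 ≈ 0.00011853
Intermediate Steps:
d(a) = a² - 66*a
1/(d(Q) + 7677) = 1/(76*(-66 + 76) + 7677) = 1/(76*10 + 7677) = 1/(760 + 7677) = 1/8437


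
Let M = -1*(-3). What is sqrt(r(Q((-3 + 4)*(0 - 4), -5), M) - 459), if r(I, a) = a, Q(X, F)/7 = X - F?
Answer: 2*I*sqrt(114) ≈ 21.354*I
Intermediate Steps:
Q(X, F) = -7*F + 7*X (Q(X, F) = 7*(X - F) = -7*F + 7*X)
M = 3
sqrt(r(Q((-3 + 4)*(0 - 4), -5), M) - 459) = sqrt(3 - 459) = sqrt(-456) = 2*I*sqrt(114)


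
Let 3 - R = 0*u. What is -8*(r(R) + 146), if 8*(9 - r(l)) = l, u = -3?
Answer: -1237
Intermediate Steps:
R = 3 (R = 3 - 0*(-3) = 3 - 1*0 = 3 + 0 = 3)
r(l) = 9 - l/8
-8*(r(R) + 146) = -8*((9 - ⅛*3) + 146) = -8*((9 - 3/8) + 146) = -8*(69/8 + 146) = -8*1237/8 = -1237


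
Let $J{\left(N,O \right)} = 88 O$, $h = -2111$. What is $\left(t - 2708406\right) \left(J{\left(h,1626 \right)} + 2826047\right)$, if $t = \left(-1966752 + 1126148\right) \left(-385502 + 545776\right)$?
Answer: $-400030590321014770$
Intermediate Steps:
$t = -134726965496$ ($t = \left(-840604\right) 160274 = -134726965496$)
$\left(t - 2708406\right) \left(J{\left(h,1626 \right)} + 2826047\right) = \left(-134726965496 - 2708406\right) \left(88 \cdot 1626 + 2826047\right) = - 134729673902 \left(143088 + 2826047\right) = \left(-134729673902\right) 2969135 = -400030590321014770$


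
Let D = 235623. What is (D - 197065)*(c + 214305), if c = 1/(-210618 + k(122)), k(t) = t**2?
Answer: 808691872699451/97867 ≈ 8.2632e+9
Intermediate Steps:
c = -1/195734 (c = 1/(-210618 + 122**2) = 1/(-210618 + 14884) = 1/(-195734) = -1/195734 ≈ -5.1090e-6)
(D - 197065)*(c + 214305) = (235623 - 197065)*(-1/195734 + 214305) = 38558*(41946774869/195734) = 808691872699451/97867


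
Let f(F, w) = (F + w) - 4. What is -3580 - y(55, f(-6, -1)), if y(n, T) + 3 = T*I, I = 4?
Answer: -3533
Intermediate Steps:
f(F, w) = -4 + F + w
y(n, T) = -3 + 4*T (y(n, T) = -3 + T*4 = -3 + 4*T)
-3580 - y(55, f(-6, -1)) = -3580 - (-3 + 4*(-4 - 6 - 1)) = -3580 - (-3 + 4*(-11)) = -3580 - (-3 - 44) = -3580 - 1*(-47) = -3580 + 47 = -3533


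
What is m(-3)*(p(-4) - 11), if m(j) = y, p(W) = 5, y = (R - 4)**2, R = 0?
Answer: -96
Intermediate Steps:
y = 16 (y = (0 - 4)**2 = (-4)**2 = 16)
m(j) = 16
m(-3)*(p(-4) - 11) = 16*(5 - 11) = 16*(-6) = -96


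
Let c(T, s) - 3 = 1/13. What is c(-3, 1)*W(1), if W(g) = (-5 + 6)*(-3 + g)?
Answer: -80/13 ≈ -6.1538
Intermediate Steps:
c(T, s) = 40/13 (c(T, s) = 3 + 1/13 = 40/13)
W(g) = -3 + g (W(g) = 1*(-3 + g) = -3 + g)
c(-3, 1)*W(1) = 40*(-3 + 1)/13 = (40/13)*(-2) = -80/13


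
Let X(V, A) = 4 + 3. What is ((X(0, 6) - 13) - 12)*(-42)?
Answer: 756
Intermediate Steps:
X(V, A) = 7
((X(0, 6) - 13) - 12)*(-42) = ((7 - 13) - 12)*(-42) = (-6 - 12)*(-42) = -18*(-42) = 756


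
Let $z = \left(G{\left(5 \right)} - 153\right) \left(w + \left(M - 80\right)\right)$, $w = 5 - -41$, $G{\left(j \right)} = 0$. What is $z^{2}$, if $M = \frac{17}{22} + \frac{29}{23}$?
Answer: $\frac{6124511300625}{256036} \approx 2.3921 \cdot 10^{7}$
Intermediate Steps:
$w = 46$ ($w = 5 + 41 = 46$)
$M = \frac{1029}{506}$ ($M = 17 \cdot \frac{1}{22} + 29 \cdot \frac{1}{23} = \frac{17}{22} + \frac{29}{23} = \frac{1029}{506} \approx 2.0336$)
$z = \frac{2474775}{506}$ ($z = \left(0 - 153\right) \left(46 + \left(\frac{1029}{506} - 80\right)\right) = - 153 \left(46 + \left(\frac{1029}{506} - 80\right)\right) = - 153 \left(46 - \frac{39451}{506}\right) = \left(-153\right) \left(- \frac{16175}{506}\right) = \frac{2474775}{506} \approx 4890.9$)
$z^{2} = \left(\frac{2474775}{506}\right)^{2} = \frac{6124511300625}{256036}$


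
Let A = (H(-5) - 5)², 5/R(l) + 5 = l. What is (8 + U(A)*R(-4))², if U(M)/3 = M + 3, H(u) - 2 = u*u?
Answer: 5812921/9 ≈ 6.4588e+5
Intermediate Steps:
H(u) = 2 + u² (H(u) = 2 + u*u = 2 + u²)
R(l) = 5/(-5 + l)
A = 484 (A = ((2 + (-5)²) - 5)² = ((2 + 25) - 5)² = (27 - 5)² = 22² = 484)
U(M) = 9 + 3*M (U(M) = 3*(M + 3) = 3*(3 + M) = 9 + 3*M)
(8 + U(A)*R(-4))² = (8 + (9 + 3*484)*(5/(-5 - 4)))² = (8 + (9 + 1452)*(5/(-9)))² = (8 + 1461*(5*(-⅑)))² = (8 + 1461*(-5/9))² = (8 - 2435/3)² = (-2411/3)² = 5812921/9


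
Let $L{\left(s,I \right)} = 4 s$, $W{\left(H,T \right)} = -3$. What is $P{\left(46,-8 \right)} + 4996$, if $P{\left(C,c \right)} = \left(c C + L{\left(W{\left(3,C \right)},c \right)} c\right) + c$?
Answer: $4716$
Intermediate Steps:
$P{\left(C,c \right)} = - 11 c + C c$ ($P{\left(C,c \right)} = \left(c C + 4 \left(-3\right) c\right) + c = \left(C c - 12 c\right) + c = \left(- 12 c + C c\right) + c = - 11 c + C c$)
$P{\left(46,-8 \right)} + 4996 = - 8 \left(-11 + 46\right) + 4996 = \left(-8\right) 35 + 4996 = -280 + 4996 = 4716$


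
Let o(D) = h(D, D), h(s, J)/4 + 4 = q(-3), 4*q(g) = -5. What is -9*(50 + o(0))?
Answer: -261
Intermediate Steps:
q(g) = -5/4 (q(g) = (1/4)*(-5) = -5/4)
h(s, J) = -21 (h(s, J) = -16 + 4*(-5/4) = -16 - 5 = -21)
o(D) = -21
-9*(50 + o(0)) = -9*(50 - 21) = -9*29 = -261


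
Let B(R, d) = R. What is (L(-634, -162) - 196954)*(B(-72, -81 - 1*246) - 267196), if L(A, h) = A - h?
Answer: 52765652168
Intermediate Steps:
(L(-634, -162) - 196954)*(B(-72, -81 - 1*246) - 267196) = ((-634 - 1*(-162)) - 196954)*(-72 - 267196) = ((-634 + 162) - 196954)*(-267268) = (-472 - 196954)*(-267268) = -197426*(-267268) = 52765652168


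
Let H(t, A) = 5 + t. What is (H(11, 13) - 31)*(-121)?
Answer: 1815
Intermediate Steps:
(H(11, 13) - 31)*(-121) = ((5 + 11) - 31)*(-121) = (16 - 31)*(-121) = -15*(-121) = 1815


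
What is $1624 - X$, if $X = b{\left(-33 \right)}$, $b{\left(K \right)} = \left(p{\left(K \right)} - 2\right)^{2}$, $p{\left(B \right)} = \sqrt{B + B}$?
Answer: $1686 + 4 i \sqrt{66} \approx 1686.0 + 32.496 i$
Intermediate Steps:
$p{\left(B \right)} = \sqrt{2} \sqrt{B}$ ($p{\left(B \right)} = \sqrt{2 B} = \sqrt{2} \sqrt{B}$)
$b{\left(K \right)} = \left(-2 + \sqrt{2} \sqrt{K}\right)^{2}$ ($b{\left(K \right)} = \left(\sqrt{2} \sqrt{K} - 2\right)^{2} = \left(-2 + \sqrt{2} \sqrt{K}\right)^{2}$)
$X = \left(-2 + i \sqrt{66}\right)^{2}$ ($X = \left(-2 + \sqrt{2} \sqrt{-33}\right)^{2} = \left(-2 + \sqrt{2} i \sqrt{33}\right)^{2} = \left(-2 + i \sqrt{66}\right)^{2} \approx -62.0 - 32.496 i$)
$1624 - X = 1624 - \left(2 - i \sqrt{66}\right)^{2}$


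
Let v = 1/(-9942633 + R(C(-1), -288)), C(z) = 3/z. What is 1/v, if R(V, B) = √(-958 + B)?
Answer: -9942633 + I*√1246 ≈ -9.9426e+6 + 35.299*I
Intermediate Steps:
v = 1/(-9942633 + I*√1246) (v = 1/(-9942633 + √(-958 - 288)) = 1/(-9942633 + √(-1246)) = 1/(-9942633 + I*√1246) ≈ -1.0058e-7 - 4.0e-13*I)
1/v = 1/(-9942633/98855950973935 - I*√1246/98855950973935)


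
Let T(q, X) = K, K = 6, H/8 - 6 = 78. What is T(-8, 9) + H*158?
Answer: 106182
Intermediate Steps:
H = 672 (H = 48 + 8*78 = 48 + 624 = 672)
T(q, X) = 6
T(-8, 9) + H*158 = 6 + 672*158 = 6 + 106176 = 106182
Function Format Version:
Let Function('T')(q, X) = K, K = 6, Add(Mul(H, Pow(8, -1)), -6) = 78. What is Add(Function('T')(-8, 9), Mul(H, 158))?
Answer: 106182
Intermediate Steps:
H = 672 (H = Add(48, Mul(8, 78)) = Add(48, 624) = 672)
Function('T')(q, X) = 6
Add(Function('T')(-8, 9), Mul(H, 158)) = Add(6, Mul(672, 158)) = Add(6, 106176) = 106182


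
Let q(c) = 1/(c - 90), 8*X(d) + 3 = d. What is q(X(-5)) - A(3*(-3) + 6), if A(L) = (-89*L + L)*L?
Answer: 72071/91 ≈ 791.99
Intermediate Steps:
X(d) = -3/8 + d/8
A(L) = -88*L² (A(L) = (-88*L)*L = -88*L²)
q(c) = 1/(-90 + c)
q(X(-5)) - A(3*(-3) + 6) = 1/(-90 + (-3/8 + (⅛)*(-5))) - (-88)*(3*(-3) + 6)² = 1/(-90 + (-3/8 - 5/8)) - (-88)*(-9 + 6)² = 1/(-90 - 1) - (-88)*(-3)² = 1/(-91) - (-88)*9 = -1/91 - 1*(-792) = -1/91 + 792 = 72071/91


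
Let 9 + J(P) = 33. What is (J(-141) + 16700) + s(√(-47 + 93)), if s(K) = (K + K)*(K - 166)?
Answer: 16816 - 332*√46 ≈ 14564.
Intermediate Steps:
J(P) = 24 (J(P) = -9 + 33 = 24)
s(K) = 2*K*(-166 + K) (s(K) = (2*K)*(-166 + K) = 2*K*(-166 + K))
(J(-141) + 16700) + s(√(-47 + 93)) = (24 + 16700) + 2*√(-47 + 93)*(-166 + √(-47 + 93)) = 16724 + 2*√46*(-166 + √46)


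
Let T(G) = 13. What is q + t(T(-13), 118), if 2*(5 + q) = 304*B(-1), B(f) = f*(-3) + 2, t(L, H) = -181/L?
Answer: 9634/13 ≈ 741.08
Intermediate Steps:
B(f) = 2 - 3*f (B(f) = -3*f + 2 = 2 - 3*f)
q = 755 (q = -5 + (304*(2 - 3*(-1)))/2 = -5 + (304*(2 + 3))/2 = -5 + (304*5)/2 = -5 + (½)*1520 = -5 + 760 = 755)
q + t(T(-13), 118) = 755 - 181/13 = 9634/13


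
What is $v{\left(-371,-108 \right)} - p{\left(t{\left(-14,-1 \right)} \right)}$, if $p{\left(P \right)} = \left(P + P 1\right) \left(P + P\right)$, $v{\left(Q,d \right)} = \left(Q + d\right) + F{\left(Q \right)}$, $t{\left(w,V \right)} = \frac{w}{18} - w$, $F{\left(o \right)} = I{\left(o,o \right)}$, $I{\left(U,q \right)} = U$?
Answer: $- \frac{125494}{81} \approx -1549.3$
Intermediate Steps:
$F{\left(o \right)} = o$
$t{\left(w,V \right)} = - \frac{17 w}{18}$ ($t{\left(w,V \right)} = w \frac{1}{18} - w = \frac{w}{18} - w = - \frac{17 w}{18}$)
$v{\left(Q,d \right)} = d + 2 Q$ ($v{\left(Q,d \right)} = \left(Q + d\right) + Q = d + 2 Q$)
$p{\left(P \right)} = 4 P^{2}$ ($p{\left(P \right)} = \left(P + P\right) 2 P = 2 P 2 P = 4 P^{2}$)
$v{\left(-371,-108 \right)} - p{\left(t{\left(-14,-1 \right)} \right)} = \left(-108 + 2 \left(-371\right)\right) - 4 \left(\left(- \frac{17}{18}\right) \left(-14\right)\right)^{2} = \left(-108 - 742\right) - 4 \left(\frac{119}{9}\right)^{2} = -850 - 4 \cdot \frac{14161}{81} = -850 - \frac{56644}{81} = - \frac{125494}{81}$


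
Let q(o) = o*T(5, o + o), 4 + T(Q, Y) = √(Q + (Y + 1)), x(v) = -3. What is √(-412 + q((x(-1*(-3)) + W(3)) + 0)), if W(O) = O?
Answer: 2*I*√103 ≈ 20.298*I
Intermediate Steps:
T(Q, Y) = -4 + √(1 + Q + Y) (T(Q, Y) = -4 + √(Q + (Y + 1)) = -4 + √(Q + (1 + Y)) = -4 + √(1 + Q + Y))
q(o) = o*(-4 + √(6 + 2*o)) (q(o) = o*(-4 + √(1 + 5 + (o + o))) = o*(-4 + √(1 + 5 + 2*o)) = o*(-4 + √(6 + 2*o)))
√(-412 + q((x(-1*(-3)) + W(3)) + 0)) = √(-412 + ((-3 + 3) + 0)*(-4 + √(6 + 2*((-3 + 3) + 0)))) = √(-412 + (0 + 0)*(-4 + √(6 + 2*(0 + 0)))) = √(-412 + 0*(-4 + √(6 + 2*0))) = √(-412 + 0*(-4 + √(6 + 0))) = √(-412 + 0*(-4 + √6)) = √(-412 + 0) = √(-412) = 2*I*√103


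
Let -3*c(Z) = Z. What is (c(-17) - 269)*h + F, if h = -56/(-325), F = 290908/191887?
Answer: -1641089116/37417965 ≈ -43.858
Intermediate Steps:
c(Z) = -Z/3
F = 290908/191887 (F = 290908*(1/191887) = 290908/191887 ≈ 1.5160)
h = 56/325 (h = -56*(-1/325) = 56/325 ≈ 0.17231)
(c(-17) - 269)*h + F = (-⅓*(-17) - 269)*(56/325) + 290908/191887 = (17/3 - 269)*(56/325) + 290908/191887 = -790/3*56/325 + 290908/191887 = -8848/195 + 290908/191887 = -1641089116/37417965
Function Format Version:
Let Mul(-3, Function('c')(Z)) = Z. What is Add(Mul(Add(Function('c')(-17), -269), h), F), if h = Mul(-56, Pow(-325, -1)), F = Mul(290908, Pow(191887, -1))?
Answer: Rational(-1641089116, 37417965) ≈ -43.858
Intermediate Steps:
Function('c')(Z) = Mul(Rational(-1, 3), Z)
F = Rational(290908, 191887) (F = Mul(290908, Rational(1, 191887)) = Rational(290908, 191887) ≈ 1.5160)
h = Rational(56, 325) (h = Mul(-56, Rational(-1, 325)) = Rational(56, 325) ≈ 0.17231)
Add(Mul(Add(Function('c')(-17), -269), h), F) = Add(Mul(Add(Mul(Rational(-1, 3), -17), -269), Rational(56, 325)), Rational(290908, 191887)) = Add(Mul(Add(Rational(17, 3), -269), Rational(56, 325)), Rational(290908, 191887)) = Add(Mul(Rational(-790, 3), Rational(56, 325)), Rational(290908, 191887)) = Add(Rational(-8848, 195), Rational(290908, 191887)) = Rational(-1641089116, 37417965)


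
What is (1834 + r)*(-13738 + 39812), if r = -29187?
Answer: -713202122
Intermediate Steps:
(1834 + r)*(-13738 + 39812) = (1834 - 29187)*(-13738 + 39812) = -27353*26074 = -713202122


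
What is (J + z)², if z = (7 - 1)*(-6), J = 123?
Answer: 7569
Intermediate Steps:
z = -36 (z = 6*(-6) = -36)
(J + z)² = (123 - 36)² = 87² = 7569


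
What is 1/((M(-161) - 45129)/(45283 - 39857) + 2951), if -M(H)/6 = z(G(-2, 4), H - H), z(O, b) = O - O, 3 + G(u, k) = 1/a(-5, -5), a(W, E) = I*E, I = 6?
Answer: 5426/15966997 ≈ 0.00033983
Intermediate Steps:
a(W, E) = 6*E
G(u, k) = -91/30 (G(u, k) = -3 + 1/(6*(-5)) = -3 + 1/(-30) = -3 - 1/30 = -91/30)
z(O, b) = 0
M(H) = 0 (M(H) = -6*0 = 0)
1/((M(-161) - 45129)/(45283 - 39857) + 2951) = 1/((0 - 45129)/(45283 - 39857) + 2951) = 1/(-45129/5426 + 2951) = 1/(15966997/5426) = 5426/15966997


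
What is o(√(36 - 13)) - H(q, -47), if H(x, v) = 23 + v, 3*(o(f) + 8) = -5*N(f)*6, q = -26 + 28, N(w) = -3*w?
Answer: 16 + 30*√23 ≈ 159.88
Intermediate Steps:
q = 2
o(f) = -8 + 30*f (o(f) = -8 + (-(-15)*f*6)/3 = -8 + ((15*f)*6)/3 = -8 + (90*f)/3 = -8 + 30*f)
o(√(36 - 13)) - H(q, -47) = (-8 + 30*√(36 - 13)) - (23 - 47) = (-8 + 30*√23) - 1*(-24) = (-8 + 30*√23) + 24 = 16 + 30*√23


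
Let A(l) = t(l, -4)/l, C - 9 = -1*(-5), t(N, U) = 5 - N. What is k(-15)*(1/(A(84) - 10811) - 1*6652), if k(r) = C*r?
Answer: 1268686952400/908203 ≈ 1.3969e+6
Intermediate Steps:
C = 14 (C = 9 - 1*(-5) = 9 + 5 = 14)
A(l) = (5 - l)/l
k(r) = 14*r
k(-15)*(1/(A(84) - 10811) - 1*6652) = (14*(-15))*(1/((5 - 1*84)/84 - 10811) - 1*6652) = -210*(1/((5 - 84)/84 - 10811) - 6652) = -210*(1/((1/84)*(-79) - 10811) - 6652) = -210*(1/(-79/84 - 10811) - 6652) = -210*(1/(-908203/84) - 6652) = -210*(-84/908203 - 6652) = -210*(-6041366440/908203) = 1268686952400/908203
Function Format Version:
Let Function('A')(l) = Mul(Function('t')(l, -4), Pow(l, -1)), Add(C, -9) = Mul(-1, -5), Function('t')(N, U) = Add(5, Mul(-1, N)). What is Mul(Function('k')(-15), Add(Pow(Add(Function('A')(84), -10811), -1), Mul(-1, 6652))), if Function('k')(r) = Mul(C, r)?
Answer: Rational(1268686952400, 908203) ≈ 1.3969e+6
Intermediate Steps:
C = 14 (C = Add(9, Mul(-1, -5)) = Add(9, 5) = 14)
Function('A')(l) = Mul(Pow(l, -1), Add(5, Mul(-1, l))) (Function('A')(l) = Mul(Add(5, Mul(-1, l)), Pow(l, -1)) = Mul(Pow(l, -1), Add(5, Mul(-1, l))))
Function('k')(r) = Mul(14, r)
Mul(Function('k')(-15), Add(Pow(Add(Function('A')(84), -10811), -1), Mul(-1, 6652))) = Mul(Mul(14, -15), Add(Pow(Add(Mul(Pow(84, -1), Add(5, Mul(-1, 84))), -10811), -1), Mul(-1, 6652))) = Mul(-210, Add(Pow(Add(Mul(Rational(1, 84), Add(5, -84)), -10811), -1), -6652)) = Mul(-210, Add(Pow(Add(Mul(Rational(1, 84), -79), -10811), -1), -6652)) = Mul(-210, Add(Pow(Add(Rational(-79, 84), -10811), -1), -6652)) = Mul(-210, Add(Pow(Rational(-908203, 84), -1), -6652)) = Mul(-210, Add(Rational(-84, 908203), -6652)) = Mul(-210, Rational(-6041366440, 908203)) = Rational(1268686952400, 908203)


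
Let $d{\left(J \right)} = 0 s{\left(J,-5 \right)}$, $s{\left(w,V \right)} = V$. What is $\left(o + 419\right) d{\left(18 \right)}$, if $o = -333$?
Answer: $0$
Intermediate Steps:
$d{\left(J \right)} = 0$ ($d{\left(J \right)} = 0 \left(-5\right) = 0$)
$\left(o + 419\right) d{\left(18 \right)} = \left(-333 + 419\right) 0 = 86 \cdot 0 = 0$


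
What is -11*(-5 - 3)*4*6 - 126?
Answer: 1986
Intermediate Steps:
-11*(-5 - 3)*4*6 - 126 = -(-88)*24 - 126 = -11*(-192) - 126 = 2112 - 126 = 1986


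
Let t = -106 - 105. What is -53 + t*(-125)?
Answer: 26322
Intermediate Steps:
t = -211
-53 + t*(-125) = -53 - 211*(-125) = -53 + 26375 = 26322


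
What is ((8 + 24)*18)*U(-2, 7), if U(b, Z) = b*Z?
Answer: -8064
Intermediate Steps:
U(b, Z) = Z*b
((8 + 24)*18)*U(-2, 7) = ((8 + 24)*18)*(7*(-2)) = (32*18)*(-14) = 576*(-14) = -8064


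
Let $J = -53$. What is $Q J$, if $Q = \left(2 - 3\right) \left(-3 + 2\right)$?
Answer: $-53$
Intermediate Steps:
$Q = 1$ ($Q = \left(-1\right) \left(-1\right) = 1$)
$Q J = 1 \left(-53\right) = -53$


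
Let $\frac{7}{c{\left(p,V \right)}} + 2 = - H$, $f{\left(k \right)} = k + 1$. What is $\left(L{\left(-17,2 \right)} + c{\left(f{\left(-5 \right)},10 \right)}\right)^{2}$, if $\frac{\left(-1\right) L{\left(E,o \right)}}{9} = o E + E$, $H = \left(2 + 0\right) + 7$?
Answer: $\frac{25421764}{121} \approx 2.101 \cdot 10^{5}$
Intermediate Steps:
$H = 9$ ($H = 2 + 7 = 9$)
$L{\left(E,o \right)} = - 9 E - 9 E o$ ($L{\left(E,o \right)} = - 9 \left(o E + E\right) = - 9 \left(E o + E\right) = - 9 \left(E + E o\right) = - 9 E - 9 E o$)
$f{\left(k \right)} = 1 + k$
$c{\left(p,V \right)} = - \frac{7}{11}$ ($c{\left(p,V \right)} = \frac{7}{-2 - 9} = \frac{7}{-11} = 7 \left(- \frac{1}{11}\right) = - \frac{7}{11}$)
$\left(L{\left(-17,2 \right)} + c{\left(f{\left(-5 \right)},10 \right)}\right)^{2} = \left(\left(-9\right) \left(-17\right) \left(1 + 2\right) - \frac{7}{11}\right)^{2} = \left(\left(-9\right) \left(-17\right) 3 - \frac{7}{11}\right)^{2} = \left(459 - \frac{7}{11}\right)^{2} = \left(\frac{5042}{11}\right)^{2} = \frac{25421764}{121}$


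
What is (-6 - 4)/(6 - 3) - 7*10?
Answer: -220/3 ≈ -73.333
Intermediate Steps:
(-6 - 4)/(6 - 3) - 7*10 = -10/3 - 70 = -220/3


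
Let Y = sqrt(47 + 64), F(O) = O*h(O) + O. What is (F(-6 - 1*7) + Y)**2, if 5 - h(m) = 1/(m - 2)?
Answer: 1424464/225 - 2366*sqrt(111)/15 ≈ 4669.1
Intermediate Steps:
h(m) = 5 - 1/(-2 + m) (h(m) = 5 - 1/(m - 2) = 5 - 1/(-2 + m))
F(O) = O + O*(-11 + 5*O)/(-2 + O) (F(O) = O*((-11 + 5*O)/(-2 + O)) + O = O*(-11 + 5*O)/(-2 + O) + O = O + O*(-11 + 5*O)/(-2 + O))
Y = sqrt(111) ≈ 10.536
(F(-6 - 1*7) + Y)**2 = ((-6 - 1*7)*(-13 + 6*(-6 - 1*7))/(-2 + (-6 - 1*7)) + sqrt(111))**2 = ((-6 - 7)*(-13 + 6*(-6 - 7))/(-2 + (-6 - 7)) + sqrt(111))**2 = (-13*(-13 + 6*(-13))/(-2 - 13) + sqrt(111))**2 = (-13*(-13 - 78)/(-15) + sqrt(111))**2 = (-13*(-1/15)*(-91) + sqrt(111))**2 = (-1183/15 + sqrt(111))**2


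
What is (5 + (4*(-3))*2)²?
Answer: 361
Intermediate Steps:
(5 + (4*(-3))*2)² = (5 - 12*2)² = (5 - 24)² = (-19)² = 361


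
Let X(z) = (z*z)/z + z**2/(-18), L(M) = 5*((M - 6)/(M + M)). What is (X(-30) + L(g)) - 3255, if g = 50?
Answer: -16664/5 ≈ -3332.8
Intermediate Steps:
L(M) = 5*(-6 + M)/(2*M) (L(M) = 5*((-6 + M)/((2*M))) = 5*((-6 + M)*(1/(2*M))) = 5*((-6 + M)/(2*M)) = 5*(-6 + M)/(2*M))
X(z) = z - z**2/18 (X(z) = z**2/z + z**2*(-1/18) = z - z**2/18)
(X(-30) + L(g)) - 3255 = ((1/18)*(-30)*(18 - 1*(-30)) + (5/2 - 15/50)) - 3255 = ((1/18)*(-30)*(18 + 30) + (5/2 - 15*1/50)) - 3255 = ((1/18)*(-30)*48 + (5/2 - 3/10)) - 3255 = (-80 + 11/5) - 3255 = -389/5 - 3255 = -16664/5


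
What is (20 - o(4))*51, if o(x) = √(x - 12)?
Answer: 1020 - 102*I*√2 ≈ 1020.0 - 144.25*I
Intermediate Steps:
o(x) = √(-12 + x)
(20 - o(4))*51 = (20 - √(-12 + 4))*51 = (20 - √(-8))*51 = (20 - 2*I*√2)*51 = 1020 - 102*I*√2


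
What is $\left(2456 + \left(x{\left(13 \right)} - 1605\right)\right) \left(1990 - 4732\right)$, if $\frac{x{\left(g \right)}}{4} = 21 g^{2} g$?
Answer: $-508364058$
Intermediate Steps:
$x{\left(g \right)} = 84 g^{3}$ ($x{\left(g \right)} = 4 \cdot 21 g^{2} g = 4 \cdot 21 g^{3} = 84 g^{3}$)
$\left(2456 + \left(x{\left(13 \right)} - 1605\right)\right) \left(1990 - 4732\right) = \left(2456 - \left(1605 - 84 \cdot 13^{3}\right)\right) \left(1990 - 4732\right) = \left(2456 + \left(84 \cdot 2197 - 1605\right)\right) \left(-2742\right) = \left(2456 + \left(184548 - 1605\right)\right) \left(-2742\right) = \left(2456 + 182943\right) \left(-2742\right) = 185399 \left(-2742\right) = -508364058$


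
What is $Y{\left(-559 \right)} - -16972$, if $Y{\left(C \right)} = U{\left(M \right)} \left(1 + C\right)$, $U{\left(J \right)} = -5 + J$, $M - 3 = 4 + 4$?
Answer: $13624$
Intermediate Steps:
$M = 11$ ($M = 3 + \left(4 + 4\right) = 3 + 8 = 11$)
$Y{\left(C \right)} = 6 + 6 C$ ($Y{\left(C \right)} = \left(-5 + 11\right) \left(1 + C\right) = 6 \left(1 + C\right) = 6 + 6 C$)
$Y{\left(-559 \right)} - -16972 = \left(6 + 6 \left(-559\right)\right) - -16972 = \left(6 - 3354\right) + 16972 = -3348 + 16972 = 13624$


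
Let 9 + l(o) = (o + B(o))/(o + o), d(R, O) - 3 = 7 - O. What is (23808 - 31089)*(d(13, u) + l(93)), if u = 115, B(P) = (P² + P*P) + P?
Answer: 145620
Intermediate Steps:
B(P) = P + 2*P² (B(P) = (P² + P²) + P = 2*P² + P = P + 2*P²)
d(R, O) = 10 - O (d(R, O) = 3 + (7 - O) = 10 - O)
l(o) = -9 + (o + o*(1 + 2*o))/(2*o) (l(o) = -9 + (o + o*(1 + 2*o))/(o + o) = -9 + (o + o*(1 + 2*o))/((2*o)) = -9 + (o + o*(1 + 2*o))*(1/(2*o)) = -9 + (o + o*(1 + 2*o))/(2*o))
(23808 - 31089)*(d(13, u) + l(93)) = (23808 - 31089)*((10 - 1*115) + (-8 + 93)) = -7281*((10 - 115) + 85) = -7281*(-105 + 85) = -7281*(-20) = 145620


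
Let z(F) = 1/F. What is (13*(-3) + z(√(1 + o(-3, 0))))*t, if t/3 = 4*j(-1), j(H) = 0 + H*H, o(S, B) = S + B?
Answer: -468 - 6*I*√2 ≈ -468.0 - 8.4853*I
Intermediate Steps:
o(S, B) = B + S
j(H) = H² (j(H) = 0 + H² = H²)
t = 12 (t = 3*(4*(-1)²) = 3*(4*1) = 3*4 = 12)
(13*(-3) + z(√(1 + o(-3, 0))))*t = (13*(-3) + 1/(√(1 + (0 - 3))))*12 = (-39 + 1/(√(1 - 3)))*12 = (-39 + 1/(√(-2)))*12 = (-39 + 1/(I*√2))*12 = (-39 - I*√2/2)*12 = -468 - 6*I*√2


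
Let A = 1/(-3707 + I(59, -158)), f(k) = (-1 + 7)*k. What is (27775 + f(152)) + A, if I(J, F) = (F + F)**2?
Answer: 2758226364/96149 ≈ 28687.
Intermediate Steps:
f(k) = 6*k
I(J, F) = 4*F**2 (I(J, F) = (2*F)**2 = 4*F**2)
A = 1/96149 (A = 1/(-3707 + 4*(-158)**2) = 1/(-3707 + 4*24964) = 1/(-3707 + 99856) = 1/96149 ≈ 1.0401e-5)
(27775 + f(152)) + A = (27775 + 6*152) + 1/96149 = (27775 + 912) + 1/96149 = 28687 + 1/96149 = 2758226364/96149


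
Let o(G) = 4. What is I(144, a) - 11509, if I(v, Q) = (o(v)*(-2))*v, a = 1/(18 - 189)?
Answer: -12661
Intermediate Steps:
a = -1/171 (a = 1/(-171) = -1/171 ≈ -0.0058480)
I(v, Q) = -8*v (I(v, Q) = (4*(-2))*v = -8*v)
I(144, a) - 11509 = -8*144 - 11509 = -1152 - 11509 = -12661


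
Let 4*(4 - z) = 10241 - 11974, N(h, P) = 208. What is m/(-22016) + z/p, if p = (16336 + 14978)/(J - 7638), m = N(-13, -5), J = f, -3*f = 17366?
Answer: -4039320821/21544032 ≈ -187.49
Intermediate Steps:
f = -17366/3 (f = -⅓*17366 = -17366/3 ≈ -5788.7)
z = 1749/4 (z = 4 - (10241 - 11974)/4 = 4 - ¼*(-1733) = 4 + 1733/4 = 1749/4 ≈ 437.25)
J = -17366/3 ≈ -5788.7
m = 208
p = -46971/20140 (p = (16336 + 14978)/(-17366/3 - 7638) = 31314/(-40280/3) = 31314*(-3/40280) = -46971/20140 ≈ -2.3322)
m/(-22016) + z/p = 208/(-22016) + 1749/(4*(-46971/20140)) = 208*(-1/22016) + (1749/4)*(-20140/46971) = -13/1376 - 2935405/15657 = -4039320821/21544032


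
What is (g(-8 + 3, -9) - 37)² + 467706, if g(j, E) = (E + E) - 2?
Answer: 470955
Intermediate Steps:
g(j, E) = -2 + 2*E (g(j, E) = 2*E - 2 = -2 + 2*E)
(g(-8 + 3, -9) - 37)² + 467706 = ((-2 + 2*(-9)) - 37)² + 467706 = ((-2 - 18) - 37)² + 467706 = (-20 - 37)² + 467706 = (-57)² + 467706 = 3249 + 467706 = 470955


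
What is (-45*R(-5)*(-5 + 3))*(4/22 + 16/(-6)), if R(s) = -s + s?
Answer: 0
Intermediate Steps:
R(s) = 0
(-45*R(-5)*(-5 + 3))*(4/22 + 16/(-6)) = (-0*(-5 + 3))*(4/22 + 16/(-6)) = (-0*(-2))*(4*(1/22) + 16*(-⅙)) = (-45*0)*(2/11 - 8/3) = 0*(-82/33) = 0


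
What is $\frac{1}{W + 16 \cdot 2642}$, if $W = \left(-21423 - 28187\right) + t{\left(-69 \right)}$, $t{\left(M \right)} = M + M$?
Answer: $- \frac{1}{7476} \approx -0.00013376$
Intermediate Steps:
$t{\left(M \right)} = 2 M$
$W = -49748$ ($W = \left(-21423 - 28187\right) + 2 \left(-69\right) = -49610 - 138 = -49748$)
$\frac{1}{W + 16 \cdot 2642} = \frac{1}{-49748 + 16 \cdot 2642} = \frac{1}{-49748 + 42272} = \frac{1}{-7476} = - \frac{1}{7476}$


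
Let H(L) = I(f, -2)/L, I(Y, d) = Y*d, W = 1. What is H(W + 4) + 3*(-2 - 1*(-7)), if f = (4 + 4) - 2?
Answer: 63/5 ≈ 12.600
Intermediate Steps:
f = 6 (f = 8 - 2 = 6)
H(L) = -12/L (H(L) = (6*(-2))/L = -12/L)
H(W + 4) + 3*(-2 - 1*(-7)) = -12/(1 + 4) + 3*(-2 - 1*(-7)) = -12/5 + 3*(-2 + 7) = -12*⅕ + 3*5 = -12/5 + 15 = 63/5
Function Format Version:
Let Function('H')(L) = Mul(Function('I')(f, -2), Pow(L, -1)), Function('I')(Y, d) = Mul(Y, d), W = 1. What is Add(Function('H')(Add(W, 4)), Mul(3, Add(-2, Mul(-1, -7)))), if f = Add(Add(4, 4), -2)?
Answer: Rational(63, 5) ≈ 12.600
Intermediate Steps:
f = 6 (f = Add(8, -2) = 6)
Function('H')(L) = Mul(-12, Pow(L, -1)) (Function('H')(L) = Mul(Mul(6, -2), Pow(L, -1)) = Mul(-12, Pow(L, -1)))
Add(Function('H')(Add(W, 4)), Mul(3, Add(-2, Mul(-1, -7)))) = Add(Mul(-12, Pow(Add(1, 4), -1)), Mul(3, Add(-2, Mul(-1, -7)))) = Add(Mul(-12, Pow(5, -1)), Mul(3, Add(-2, 7))) = Add(Mul(-12, Rational(1, 5)), Mul(3, 5)) = Add(Rational(-12, 5), 15) = Rational(63, 5)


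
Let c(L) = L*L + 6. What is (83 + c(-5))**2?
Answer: 12996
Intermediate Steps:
c(L) = 6 + L**2 (c(L) = L**2 + 6 = 6 + L**2)
(83 + c(-5))**2 = (83 + (6 + (-5)**2))**2 = (83 + (6 + 25))**2 = (83 + 31)**2 = 114**2 = 12996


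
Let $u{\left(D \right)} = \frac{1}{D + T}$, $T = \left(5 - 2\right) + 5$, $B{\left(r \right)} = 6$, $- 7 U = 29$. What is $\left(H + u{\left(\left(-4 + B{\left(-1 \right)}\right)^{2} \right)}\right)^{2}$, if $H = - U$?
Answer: $\frac{126025}{7056} \approx 17.861$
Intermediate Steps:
$U = - \frac{29}{7}$ ($U = \left(- \frac{1}{7}\right) 29 = - \frac{29}{7} \approx -4.1429$)
$T = 8$ ($T = 3 + 5 = 8$)
$u{\left(D \right)} = \frac{1}{8 + D}$ ($u{\left(D \right)} = \frac{1}{D + 8} = \frac{1}{8 + D}$)
$H = \frac{29}{7}$ ($H = \left(-1\right) \left(- \frac{29}{7}\right) = \frac{29}{7} \approx 4.1429$)
$\left(H + u{\left(\left(-4 + B{\left(-1 \right)}\right)^{2} \right)}\right)^{2} = \left(\frac{29}{7} + \frac{1}{8 + \left(-4 + 6\right)^{2}}\right)^{2} = \left(\frac{29}{7} + \frac{1}{8 + 2^{2}}\right)^{2} = \left(\frac{29}{7} + \frac{1}{8 + 4}\right)^{2} = \left(\frac{29}{7} + \frac{1}{12}\right)^{2} = \left(\frac{355}{84}\right)^{2} = \frac{126025}{7056}$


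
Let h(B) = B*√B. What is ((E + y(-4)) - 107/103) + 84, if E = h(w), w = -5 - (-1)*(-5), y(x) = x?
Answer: 8133/103 - 10*I*√10 ≈ 78.961 - 31.623*I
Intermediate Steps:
w = -10 (w = -5 - 1*5 = -5 - 5 = -10)
h(B) = B^(3/2)
E = -10*I*√10 (E = (-10)^(3/2) = -10*I*√10 ≈ -31.623*I)
((E + y(-4)) - 107/103) + 84 = ((-10*I*√10 - 4) - 107/103) + 84 = ((-4 - 10*I*√10) - 107*1/103) + 84 = ((-4 - 10*I*√10) - 107/103) + 84 = (-519/103 - 10*I*√10) + 84 = 8133/103 - 10*I*√10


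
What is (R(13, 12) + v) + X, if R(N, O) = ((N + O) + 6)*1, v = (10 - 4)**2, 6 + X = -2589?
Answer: -2528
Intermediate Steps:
X = -2595 (X = -6 - 2589 = -2595)
v = 36 (v = 6**2 = 36)
R(N, O) = 6 + N + O (R(N, O) = (6 + N + O)*1 = 6 + N + O)
(R(13, 12) + v) + X = ((6 + 13 + 12) + 36) - 2595 = (31 + 36) - 2595 = 67 - 2595 = -2528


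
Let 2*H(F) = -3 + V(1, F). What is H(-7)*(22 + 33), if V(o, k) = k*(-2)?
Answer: 605/2 ≈ 302.50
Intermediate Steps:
V(o, k) = -2*k
H(F) = -3/2 - F (H(F) = (-3 - 2*F)/2 = -3/2 - F)
H(-7)*(22 + 33) = (-3/2 - 1*(-7))*(22 + 33) = (-3/2 + 7)*55 = (11/2)*55 = 605/2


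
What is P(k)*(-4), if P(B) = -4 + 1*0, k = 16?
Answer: 16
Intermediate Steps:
P(B) = -4 (P(B) = -4 + 0 = -4)
P(k)*(-4) = -4*(-4) = 16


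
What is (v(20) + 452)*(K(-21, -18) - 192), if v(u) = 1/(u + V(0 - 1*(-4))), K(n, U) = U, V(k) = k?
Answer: -379715/4 ≈ -94929.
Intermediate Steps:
v(u) = 1/(4 + u) (v(u) = 1/(u + (0 - 1*(-4))) = 1/(u + (0 + 4)) = 1/(u + 4) = 1/(4 + u))
(v(20) + 452)*(K(-21, -18) - 192) = (1/(4 + 20) + 452)*(-18 - 192) = (1/24 + 452)*(-210) = (10849/24)*(-210) = -379715/4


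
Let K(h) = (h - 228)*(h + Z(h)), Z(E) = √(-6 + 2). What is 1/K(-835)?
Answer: 835/741154427 + 2*I/741154427 ≈ 1.1266e-6 + 2.6985e-9*I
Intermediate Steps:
Z(E) = 2*I (Z(E) = √(-4) = 2*I)
K(h) = (-228 + h)*(h + 2*I) (K(h) = (h - 228)*(h + 2*I) = (-228 + h)*(h + 2*I))
1/K(-835) = 1/((-835)² - 456*I + 2*(-835)*(-114 + I)) = 1/(697225 - 456*I + (190380 - 1670*I)) = 1/(887605 - 2126*I) = (887605 + 2126*I)/787847155901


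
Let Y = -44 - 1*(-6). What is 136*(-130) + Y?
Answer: -17718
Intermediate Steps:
Y = -38 (Y = -44 + 6 = -38)
136*(-130) + Y = 136*(-130) - 38 = -17680 - 38 = -17718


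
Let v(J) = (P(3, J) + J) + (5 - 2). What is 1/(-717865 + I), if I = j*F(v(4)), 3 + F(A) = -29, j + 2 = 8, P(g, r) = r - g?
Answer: -1/718057 ≈ -1.3926e-6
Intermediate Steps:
j = 6 (j = -2 + 8 = 6)
v(J) = 2*J (v(J) = ((J - 1*3) + J) + (5 - 2) = ((J - 3) + J) + 3 = ((-3 + J) + J) + 3 = (-3 + 2*J) + 3 = 2*J)
F(A) = -32 (F(A) = -3 - 29 = -32)
I = -192 (I = 6*(-32) = -192)
1/(-717865 + I) = 1/(-717865 - 192) = 1/(-718057) = -1/718057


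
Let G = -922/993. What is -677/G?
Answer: 672261/922 ≈ 729.13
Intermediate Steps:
G = -922/993 (G = -922*1/993 = -922/993 ≈ -0.92850)
-677/G = -677/(-922/993) = -677*(-993/922) = 672261/922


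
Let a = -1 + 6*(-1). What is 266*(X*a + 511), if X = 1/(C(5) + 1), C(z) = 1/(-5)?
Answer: 267197/2 ≈ 1.3360e+5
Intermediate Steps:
a = -7 (a = -1 - 6 = -7)
C(z) = -1/5
X = 5/4 (X = 1/(-1/5 + 1) = 1/(4/5) = 5/4 ≈ 1.2500)
266*(X*a + 511) = 266*((5/4)*(-7) + 511) = 266*(-35/4 + 511) = 266*(2009/4) = 267197/2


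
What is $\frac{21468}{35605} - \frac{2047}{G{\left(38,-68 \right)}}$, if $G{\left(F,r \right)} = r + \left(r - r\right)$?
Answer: $\frac{74343259}{2421140} \approx 30.706$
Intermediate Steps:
$G{\left(F,r \right)} = r$ ($G{\left(F,r \right)} = r + 0 = r$)
$\frac{21468}{35605} - \frac{2047}{G{\left(38,-68 \right)}} = \frac{21468}{35605} - \frac{2047}{-68} = 21468 \cdot \frac{1}{35605} - - \frac{2047}{68} = \frac{21468}{35605} + \frac{2047}{68} = \frac{74343259}{2421140}$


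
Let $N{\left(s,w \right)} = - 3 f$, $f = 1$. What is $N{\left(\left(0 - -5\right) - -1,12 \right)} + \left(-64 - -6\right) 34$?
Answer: $-1975$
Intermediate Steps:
$N{\left(s,w \right)} = -3$ ($N{\left(s,w \right)} = \left(-3\right) 1 = -3$)
$N{\left(\left(0 - -5\right) - -1,12 \right)} + \left(-64 - -6\right) 34 = -3 + \left(-64 - -6\right) 34 = -3 + \left(-64 + 6\right) 34 = -3 - 1972 = -1975$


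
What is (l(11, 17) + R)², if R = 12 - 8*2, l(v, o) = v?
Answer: 49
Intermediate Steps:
R = -4 (R = 12 - 2*8 = 12 - 16 = -4)
(l(11, 17) + R)² = (11 - 4)² = 7² = 49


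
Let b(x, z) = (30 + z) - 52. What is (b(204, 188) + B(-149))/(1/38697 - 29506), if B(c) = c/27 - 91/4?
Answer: -27410375/5872081788 ≈ -0.0046679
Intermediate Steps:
b(x, z) = -22 + z
B(c) = -91/4 + c/27 (B(c) = c*(1/27) - 91*¼ = c/27 - 91/4 = -91/4 + c/27)
(b(204, 188) + B(-149))/(1/38697 - 29506) = ((-22 + 188) + (-91/4 + (1/27)*(-149)))/(1/38697 - 29506) = (166 + (-91/4 - 149/27))/(1/38697 - 29506) = (166 - 3053/108)/(-1141793681/38697) = (14875/108)*(-38697/1141793681) = -27410375/5872081788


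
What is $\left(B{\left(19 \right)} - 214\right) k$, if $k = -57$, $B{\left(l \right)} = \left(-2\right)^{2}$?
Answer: $11970$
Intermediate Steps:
$B{\left(l \right)} = 4$
$\left(B{\left(19 \right)} - 214\right) k = \left(4 - 214\right) \left(-57\right) = \left(-210\right) \left(-57\right) = 11970$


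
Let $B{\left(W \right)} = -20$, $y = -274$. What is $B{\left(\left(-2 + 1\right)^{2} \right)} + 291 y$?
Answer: $-79754$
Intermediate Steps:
$B{\left(\left(-2 + 1\right)^{2} \right)} + 291 y = -20 + 291 \left(-274\right) = -20 - 79734 = -79754$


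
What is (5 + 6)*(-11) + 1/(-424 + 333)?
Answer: -11012/91 ≈ -121.01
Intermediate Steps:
(5 + 6)*(-11) + 1/(-424 + 333) = 11*(-11) + 1/(-91) = -121 - 1/91 = -11012/91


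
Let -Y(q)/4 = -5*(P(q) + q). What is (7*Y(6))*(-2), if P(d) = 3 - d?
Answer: -840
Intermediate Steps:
Y(q) = 60 (Y(q) = -(-20)*((3 - q) + q) = -(-20)*3 = -4*(-15) = 60)
(7*Y(6))*(-2) = (7*60)*(-2) = 420*(-2) = -840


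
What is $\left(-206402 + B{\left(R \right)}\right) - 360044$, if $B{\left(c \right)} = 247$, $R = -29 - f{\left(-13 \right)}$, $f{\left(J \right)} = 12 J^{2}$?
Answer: $-566199$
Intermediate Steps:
$R = -2057$ ($R = -29 - 12 \left(-13\right)^{2} = -29 - 12 \cdot 169 = -29 - 2028 = -2057$)
$\left(-206402 + B{\left(R \right)}\right) - 360044 = \left(-206402 + 247\right) - 360044 = -206155 - 360044 = -566199$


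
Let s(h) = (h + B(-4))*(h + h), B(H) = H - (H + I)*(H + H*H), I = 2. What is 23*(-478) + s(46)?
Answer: -4922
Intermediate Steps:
B(H) = H - (2 + H)*(H + H²) (B(H) = H - (H + 2)*(H + H*H) = H - (2 + H)*(H + H²))
s(h) = 2*h*(20 + h) (s(h) = (h - 1*(-4)*(1 + (-4)² + 3*(-4)))*(h + h) = (h - 1*(-4)*(1 + 16 - 12))*(2*h) = (h - 1*(-4)*5)*(2*h) = (h + 20)*(2*h) = (20 + h)*(2*h) = 2*h*(20 + h))
23*(-478) + s(46) = 23*(-478) + 2*46*(20 + 46) = -10994 + 2*46*66 = -10994 + 6072 = -4922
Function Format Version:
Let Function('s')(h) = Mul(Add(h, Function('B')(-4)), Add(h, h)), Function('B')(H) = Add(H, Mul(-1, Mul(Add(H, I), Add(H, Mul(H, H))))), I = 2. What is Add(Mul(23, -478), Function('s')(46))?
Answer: -4922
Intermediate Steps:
Function('B')(H) = Add(H, Mul(-1, Add(2, H), Add(H, Pow(H, 2)))) (Function('B')(H) = Add(H, Mul(-1, Mul(Add(H, 2), Add(H, Mul(H, H))))) = Add(H, Mul(-1, Mul(Add(2, H), Add(H, Pow(H, 2))))) = Add(H, Mul(-1, Add(2, H), Add(H, Pow(H, 2)))))
Function('s')(h) = Mul(2, h, Add(20, h)) (Function('s')(h) = Mul(Add(h, Mul(-1, -4, Add(1, Pow(-4, 2), Mul(3, -4)))), Add(h, h)) = Mul(Add(h, Mul(-1, -4, Add(1, 16, -12))), Mul(2, h)) = Mul(Add(h, Mul(-1, -4, 5)), Mul(2, h)) = Mul(Add(h, 20), Mul(2, h)) = Mul(Add(20, h), Mul(2, h)) = Mul(2, h, Add(20, h)))
Add(Mul(23, -478), Function('s')(46)) = Add(Mul(23, -478), Mul(2, 46, Add(20, 46))) = Add(-10994, Mul(2, 46, 66)) = Add(-10994, 6072) = -4922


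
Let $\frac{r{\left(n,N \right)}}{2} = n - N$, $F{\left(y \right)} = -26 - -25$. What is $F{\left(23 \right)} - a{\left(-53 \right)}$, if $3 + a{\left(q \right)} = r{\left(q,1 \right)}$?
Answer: $110$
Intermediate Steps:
$F{\left(y \right)} = -1$ ($F{\left(y \right)} = -26 + 25 = -1$)
$r{\left(n,N \right)} = - 2 N + 2 n$ ($r{\left(n,N \right)} = 2 \left(n - N\right) = - 2 N + 2 n$)
$a{\left(q \right)} = -5 + 2 q$ ($a{\left(q \right)} = -3 + \left(\left(-2\right) 1 + 2 q\right) = -3 + \left(-2 + 2 q\right) = -5 + 2 q$)
$F{\left(23 \right)} - a{\left(-53 \right)} = -1 - \left(-5 + 2 \left(-53\right)\right) = -1 - \left(-5 - 106\right) = -1 - -111 = -1 + 111 = 110$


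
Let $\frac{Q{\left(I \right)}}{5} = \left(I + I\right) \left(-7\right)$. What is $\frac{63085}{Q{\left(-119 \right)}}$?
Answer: $\frac{12617}{1666} \approx 7.5732$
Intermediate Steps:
$Q{\left(I \right)} = - 70 I$ ($Q{\left(I \right)} = 5 \left(I + I\right) \left(-7\right) = 5 \cdot 2 I \left(-7\right) = 5 \left(- 14 I\right) = - 70 I$)
$\frac{63085}{Q{\left(-119 \right)}} = \frac{63085}{\left(-70\right) \left(-119\right)} = \frac{63085}{8330} = 63085 \cdot \frac{1}{8330} = \frac{12617}{1666}$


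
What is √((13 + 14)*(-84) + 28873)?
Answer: √26605 ≈ 163.11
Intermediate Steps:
√((13 + 14)*(-84) + 28873) = √(27*(-84) + 28873) = √(-2268 + 28873) = √26605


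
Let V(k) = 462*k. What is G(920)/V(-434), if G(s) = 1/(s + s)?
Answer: -1/368934720 ≈ -2.7105e-9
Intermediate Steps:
G(s) = 1/(2*s)
G(920)/V(-434) = ((1/2)/920)/((462*(-434))) = ((1/2)*(1/920))/(-200508) = (1/1840)*(-1/200508) = -1/368934720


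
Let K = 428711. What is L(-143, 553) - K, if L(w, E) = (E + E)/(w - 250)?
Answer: -168484529/393 ≈ -4.2871e+5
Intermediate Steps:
L(w, E) = 2*E/(-250 + w) (L(w, E) = (2*E)/(-250 + w) = 2*E/(-250 + w))
L(-143, 553) - K = 2*553/(-250 - 143) - 1*428711 = 2*553/(-393) - 428711 = 2*553*(-1/393) - 428711 = -1106/393 - 428711 = -168484529/393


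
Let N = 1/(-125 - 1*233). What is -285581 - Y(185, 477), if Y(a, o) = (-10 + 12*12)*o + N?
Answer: -125120641/358 ≈ -3.4950e+5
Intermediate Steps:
N = -1/358 (N = 1/(-125 - 233) = 1/(-358) = -1/358 ≈ -0.0027933)
Y(a, o) = -1/358 + 134*o (Y(a, o) = (-10 + 12*12)*o - 1/358 = (-10 + 144)*o - 1/358 = 134*o - 1/358 = -1/358 + 134*o)
-285581 - Y(185, 477) = -285581 - (-1/358 + 134*477) = -285581 - (-1/358 + 63918) = -285581 - 1*22882643/358 = -285581 - 22882643/358 = -125120641/358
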